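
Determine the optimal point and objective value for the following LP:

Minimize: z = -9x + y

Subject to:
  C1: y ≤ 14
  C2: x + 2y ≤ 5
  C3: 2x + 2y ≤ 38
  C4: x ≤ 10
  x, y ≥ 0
Each vertex is the intersection of two constraint boundaries that also satisfies all remaining constraints:
  x = 0 and y = 0 → (0, 0)
  x + 2y = 5 and y = 0 → (5, 0)
  x + 2y = 5 and x = 0 → (0, 2.5)

Evaluating z = -9x + y at each vertex:
  (0, 0): z = 0
  (5, 0): z = -45
  (0, 2.5): z = 2.5

The minimum is at (5, 0) with z = -45.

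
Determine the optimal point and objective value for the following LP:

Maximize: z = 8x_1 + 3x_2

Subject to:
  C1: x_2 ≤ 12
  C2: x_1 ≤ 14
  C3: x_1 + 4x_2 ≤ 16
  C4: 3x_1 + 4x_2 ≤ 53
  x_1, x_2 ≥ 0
Each vertex is the intersection of two constraint boundaries that also satisfies all remaining constraints:
  x_1 = 0 and x_2 = 0 → (0, 0)
  x_1 = 14 and x_2 = 0 → (14, 0)
  x_1 = 14 and x_1 + 4x_2 = 16 → (14, 0.5)
  x_1 + 4x_2 = 16 and x_1 = 0 → (0, 4)

Evaluating z = 8x_1 + 3x_2 at each vertex:
  (0, 0): z = 0
  (14, 0): z = 112
  (14, 0.5): z = 113.5
  (0, 4): z = 12

The maximum is at (14, 0.5) with z = 113.5.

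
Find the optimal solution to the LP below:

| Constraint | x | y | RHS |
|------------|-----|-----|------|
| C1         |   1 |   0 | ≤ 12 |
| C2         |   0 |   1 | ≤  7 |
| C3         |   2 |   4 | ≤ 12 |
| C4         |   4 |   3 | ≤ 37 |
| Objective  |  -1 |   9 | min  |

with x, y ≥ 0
Each vertex is the intersection of two constraint boundaries that also satisfies all remaining constraints:
  x = 0 and y = 0 → (0, 0)
  2x + 4y = 12 and y = 0 → (6, 0)
  2x + 4y = 12 and x = 0 → (0, 3)

Evaluating z = -x + 9y at each vertex:
  (0, 0): z = 0
  (6, 0): z = -6
  (0, 3): z = 27

The minimum is at (6, 0) with z = -6.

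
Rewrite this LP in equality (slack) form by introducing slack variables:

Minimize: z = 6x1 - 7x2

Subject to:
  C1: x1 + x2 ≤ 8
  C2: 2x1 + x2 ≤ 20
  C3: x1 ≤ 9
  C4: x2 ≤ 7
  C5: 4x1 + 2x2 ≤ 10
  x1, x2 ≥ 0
min z = 6x1 - 7x2

s.t.
  x1 + x2 + s1 = 8
  2x1 + x2 + s2 = 20
  x1 + s3 = 9
  x2 + s4 = 7
  4x1 + 2x2 + s5 = 10
  x1, x2, s1, s2, s3, s4, s5 ≥ 0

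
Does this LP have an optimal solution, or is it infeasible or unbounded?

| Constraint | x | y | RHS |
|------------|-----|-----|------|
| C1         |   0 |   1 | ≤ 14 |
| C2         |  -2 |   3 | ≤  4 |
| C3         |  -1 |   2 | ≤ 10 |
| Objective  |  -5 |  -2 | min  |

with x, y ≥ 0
Feasible point: (0, 0) satisfies every constraint, so the LP is feasible.
Direction d = (1, 0): for each constraint row a, a·d ≤ 0 —
  (0)(1) + (1)(0) = 0 ≤ 0
  (-2)(1) + (3)(0) = -2 ≤ 0
  (-1)(1) + (2)(0) = -1 ≤ 0
and d ≥ 0, so (0, 0) + t·d stays feasible for every t ≥ 0. Along this ray z = -5x - 2y changes by -5 per unit t, so z → −∞.

Unbounded: there is a feasible ray along which z → −∞.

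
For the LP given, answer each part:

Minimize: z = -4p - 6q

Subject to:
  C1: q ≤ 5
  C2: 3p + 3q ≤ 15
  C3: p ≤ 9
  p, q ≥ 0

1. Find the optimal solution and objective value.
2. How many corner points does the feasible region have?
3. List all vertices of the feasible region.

1. p = 0, q = 5, z = -30
2. 3
3. (0, 0), (5, 0), (0, 5)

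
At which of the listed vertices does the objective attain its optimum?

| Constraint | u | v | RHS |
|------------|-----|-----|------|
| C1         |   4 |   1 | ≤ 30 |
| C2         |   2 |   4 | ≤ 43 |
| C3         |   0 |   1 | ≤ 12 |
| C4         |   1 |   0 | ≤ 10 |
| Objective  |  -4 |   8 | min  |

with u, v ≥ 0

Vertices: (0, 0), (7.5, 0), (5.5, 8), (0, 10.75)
(7.5, 0) with z = -30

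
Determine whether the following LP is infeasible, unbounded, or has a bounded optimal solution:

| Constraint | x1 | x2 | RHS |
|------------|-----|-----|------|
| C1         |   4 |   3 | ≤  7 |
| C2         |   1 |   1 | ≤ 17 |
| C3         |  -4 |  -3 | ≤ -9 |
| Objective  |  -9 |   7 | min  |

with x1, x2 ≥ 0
C1 requires 4x1 + 3x2 ≤ 7, while C3 (-4x1 - 3x2 ≤ -9) is equivalent to 4x1 + 3x2 ≥ 9. Together they would need 9 ≤ 4x1 + 3x2 ≤ 7, which is impossible since 9 > 7. No point satisfies all constraints.

The feasible region is empty; the LP is infeasible.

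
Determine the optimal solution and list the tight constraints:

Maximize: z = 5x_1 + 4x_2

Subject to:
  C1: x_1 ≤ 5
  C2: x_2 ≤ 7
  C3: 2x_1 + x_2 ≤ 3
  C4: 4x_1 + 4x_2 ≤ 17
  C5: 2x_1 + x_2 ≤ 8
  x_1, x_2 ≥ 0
Optimal: x_1 = 0, x_2 = 3
Binding: C3, x_1 ≥ 0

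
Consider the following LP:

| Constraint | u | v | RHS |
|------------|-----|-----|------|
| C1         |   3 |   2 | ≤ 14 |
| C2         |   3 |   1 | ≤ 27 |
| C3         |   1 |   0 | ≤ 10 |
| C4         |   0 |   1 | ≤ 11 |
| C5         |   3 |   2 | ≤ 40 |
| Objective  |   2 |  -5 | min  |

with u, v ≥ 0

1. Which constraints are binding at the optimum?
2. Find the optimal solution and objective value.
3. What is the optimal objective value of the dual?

1. C1, u ≥ 0
2. u = 0, v = 7, z = -35
3. -35 (by strong duality, equal to the primal optimum)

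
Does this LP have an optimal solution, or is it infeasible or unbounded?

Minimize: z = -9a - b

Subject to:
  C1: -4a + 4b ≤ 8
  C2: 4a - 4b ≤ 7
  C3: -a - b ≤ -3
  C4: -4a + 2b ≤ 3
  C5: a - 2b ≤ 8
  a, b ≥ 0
Feasible point: (1, 2) satisfies every constraint, so the LP is feasible.
Direction d = (1, 1): for each constraint row a, a·d ≤ 0 —
  (-4)(1) + (4)(1) = 0 ≤ 0
  (4)(1) + (-4)(1) = 0 ≤ 0
  (-1)(1) + (-1)(1) = -2 ≤ 0
  (-4)(1) + (2)(1) = -2 ≤ 0
  (1)(1) + (-2)(1) = -1 ≤ 0
and d ≥ 0, so (1, 2) + t·d stays feasible for every t ≥ 0. Along this ray z = -9a - b changes by -10 per unit t, so z → −∞.

Unbounded: there is a feasible ray along which z → −∞.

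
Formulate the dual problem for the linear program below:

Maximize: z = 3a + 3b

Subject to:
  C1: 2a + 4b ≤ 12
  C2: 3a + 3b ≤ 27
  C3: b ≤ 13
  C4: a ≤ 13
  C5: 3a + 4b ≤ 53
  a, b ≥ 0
Minimize: z = 12y1 + 27y2 + 13y3 + 13y4 + 53y5

Subject to:
  C1: -2y1 - 3y2 - y4 - 3y5 ≤ -3
  C2: -4y1 - 3y2 - y3 - 4y5 ≤ -3
  y1, y2, y3, y4, y5 ≥ 0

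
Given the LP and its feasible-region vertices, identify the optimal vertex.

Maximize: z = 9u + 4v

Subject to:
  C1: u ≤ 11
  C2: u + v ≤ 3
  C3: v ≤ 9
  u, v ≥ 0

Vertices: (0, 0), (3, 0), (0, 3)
Evaluating z = 9u + 4v at each vertex:
  (0, 0): z = 0
  (3, 0): z = 27
  (0, 3): z = 12

The largest value is z = 27, attained at (3, 0).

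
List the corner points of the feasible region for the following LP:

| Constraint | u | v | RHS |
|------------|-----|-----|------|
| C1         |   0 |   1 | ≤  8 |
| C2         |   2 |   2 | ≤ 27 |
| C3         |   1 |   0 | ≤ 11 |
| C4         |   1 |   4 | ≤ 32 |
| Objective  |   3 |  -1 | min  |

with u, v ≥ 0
Each vertex is the intersection of two constraint boundaries that also satisfies all remaining constraints:
  u = 0 and v = 0 → (0, 0)
  u = 11 and v = 0 → (11, 0)
  2u + 2v = 27 and u = 11 → (11, 2.5)
  2u + 2v = 27 and u + 4v = 32 → (7.333, 6.167)
  v = 8 and u + 4v = 32 → (0, 8)

Vertices: (0, 0), (11, 0), (11, 2.5), (7.333, 6.167), (0, 8)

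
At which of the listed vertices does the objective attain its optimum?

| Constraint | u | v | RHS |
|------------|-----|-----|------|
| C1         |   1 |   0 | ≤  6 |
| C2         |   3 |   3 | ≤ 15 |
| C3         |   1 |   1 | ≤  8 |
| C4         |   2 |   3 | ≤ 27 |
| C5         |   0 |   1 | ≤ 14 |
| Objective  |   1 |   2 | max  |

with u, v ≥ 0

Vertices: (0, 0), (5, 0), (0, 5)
(0, 5) with z = 10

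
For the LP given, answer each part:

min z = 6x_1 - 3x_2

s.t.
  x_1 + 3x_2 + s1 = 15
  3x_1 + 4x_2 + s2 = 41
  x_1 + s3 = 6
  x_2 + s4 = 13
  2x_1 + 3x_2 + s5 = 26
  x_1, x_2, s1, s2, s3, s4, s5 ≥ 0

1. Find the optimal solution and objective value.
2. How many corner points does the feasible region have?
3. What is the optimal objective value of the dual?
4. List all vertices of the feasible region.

1. x_1 = 0, x_2 = 5, z = -15
2. 4
3. -15 (by strong duality, equal to the primal optimum)
4. (0, 0), (6, 0), (6, 3), (0, 5)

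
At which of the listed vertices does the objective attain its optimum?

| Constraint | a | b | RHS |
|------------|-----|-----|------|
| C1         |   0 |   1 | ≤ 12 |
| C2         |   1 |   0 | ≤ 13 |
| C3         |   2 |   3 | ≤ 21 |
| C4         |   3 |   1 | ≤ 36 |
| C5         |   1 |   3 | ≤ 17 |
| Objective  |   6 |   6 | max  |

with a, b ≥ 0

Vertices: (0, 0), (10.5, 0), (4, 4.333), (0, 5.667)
Evaluating z = 6a + 6b at each vertex:
  (0, 0): z = 0
  (10.5, 0): z = 63
  (4, 4.333): z = 50
  (0, 5.667): z = 34

The largest value is z = 63, attained at (10.5, 0).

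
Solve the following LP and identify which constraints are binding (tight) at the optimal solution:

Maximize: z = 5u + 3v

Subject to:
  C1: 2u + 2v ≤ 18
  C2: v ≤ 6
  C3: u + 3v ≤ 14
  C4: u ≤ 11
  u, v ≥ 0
Optimal: u = 9, v = 0
Binding: C1, v ≥ 0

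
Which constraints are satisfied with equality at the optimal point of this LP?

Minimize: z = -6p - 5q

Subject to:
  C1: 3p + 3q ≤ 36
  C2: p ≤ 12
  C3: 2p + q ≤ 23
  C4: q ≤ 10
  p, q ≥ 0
Optimal: p = 11, q = 1
Binding: C1, C3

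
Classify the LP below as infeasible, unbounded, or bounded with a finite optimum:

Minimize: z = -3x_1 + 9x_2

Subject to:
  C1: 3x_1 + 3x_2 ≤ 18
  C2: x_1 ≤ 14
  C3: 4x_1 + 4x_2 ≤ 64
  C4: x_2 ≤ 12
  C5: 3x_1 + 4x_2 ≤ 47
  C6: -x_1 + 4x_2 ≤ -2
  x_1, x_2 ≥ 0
The point (6, 0) satisfies every constraint, so the LP is feasible; the constraints give x_1 ≤ 14 and x_2 ≤ 12, which with x_1, x_2 ≥ 0 keep the feasible region inside a bounded box. A feasible, bounded LP attains a finite optimum at a vertex.

The LP has an optimal solution: (6, 0) with z = -18.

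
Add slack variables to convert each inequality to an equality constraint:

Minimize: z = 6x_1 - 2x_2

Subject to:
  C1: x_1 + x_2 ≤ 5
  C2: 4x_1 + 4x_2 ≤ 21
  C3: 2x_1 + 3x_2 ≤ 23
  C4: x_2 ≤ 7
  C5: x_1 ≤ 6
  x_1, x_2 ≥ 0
min z = 6x_1 - 2x_2

s.t.
  x_1 + x_2 + s1 = 5
  4x_1 + 4x_2 + s2 = 21
  2x_1 + 3x_2 + s3 = 23
  x_2 + s4 = 7
  x_1 + s5 = 6
  x_1, x_2, s1, s2, s3, s4, s5 ≥ 0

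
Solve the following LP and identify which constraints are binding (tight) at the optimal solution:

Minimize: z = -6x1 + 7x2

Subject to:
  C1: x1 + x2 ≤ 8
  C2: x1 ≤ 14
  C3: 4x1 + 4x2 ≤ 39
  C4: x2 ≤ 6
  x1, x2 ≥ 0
Optimal: x1 = 8, x2 = 0
Slack at optimum:
  C1: slack = 0 (binding)
  C2: slack = 6
  C3: slack = 7
  C4: slack = 6
  x1 ≥ 0: x1 = 8
  x2 ≥ 0: x2 = 0 (binding)
Binding constraints: C1, x2 ≥ 0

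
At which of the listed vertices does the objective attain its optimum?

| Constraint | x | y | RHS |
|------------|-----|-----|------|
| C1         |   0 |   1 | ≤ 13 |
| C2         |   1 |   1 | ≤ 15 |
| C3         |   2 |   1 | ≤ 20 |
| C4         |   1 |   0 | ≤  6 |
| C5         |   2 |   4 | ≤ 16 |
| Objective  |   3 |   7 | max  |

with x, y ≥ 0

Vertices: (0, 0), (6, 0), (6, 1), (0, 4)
Evaluating z = 3x + 7y at each vertex:
  (0, 0): z = 0
  (6, 0): z = 18
  (6, 1): z = 25
  (0, 4): z = 28

The largest value is z = 28, attained at (0, 4).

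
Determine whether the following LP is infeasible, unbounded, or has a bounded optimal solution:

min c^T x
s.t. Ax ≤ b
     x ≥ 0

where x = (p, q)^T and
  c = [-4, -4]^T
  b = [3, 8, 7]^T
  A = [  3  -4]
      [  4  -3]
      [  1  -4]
Feasible point: (0, 0) satisfies every constraint, so the LP is feasible.
Direction d = (0, 1): for each constraint row a, a·d ≤ 0 —
  (3)(0) + (-4)(1) = -4 ≤ 0
  (4)(0) + (-3)(1) = -3 ≤ 0
  (1)(0) + (-4)(1) = -4 ≤ 0
and d ≥ 0, so (0, 0) + t·d stays feasible for every t ≥ 0. Along this ray z = -4p - 4q changes by -4 per unit t, so z → −∞.

The LP is unbounded; z can be made arbitrarily small.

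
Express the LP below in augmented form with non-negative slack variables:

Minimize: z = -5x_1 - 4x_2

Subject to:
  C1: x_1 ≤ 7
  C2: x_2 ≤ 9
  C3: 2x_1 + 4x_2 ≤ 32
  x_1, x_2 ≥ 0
min z = -5x_1 - 4x_2

s.t.
  x_1 + s1 = 7
  x_2 + s2 = 9
  2x_1 + 4x_2 + s3 = 32
  x_1, x_2, s1, s2, s3 ≥ 0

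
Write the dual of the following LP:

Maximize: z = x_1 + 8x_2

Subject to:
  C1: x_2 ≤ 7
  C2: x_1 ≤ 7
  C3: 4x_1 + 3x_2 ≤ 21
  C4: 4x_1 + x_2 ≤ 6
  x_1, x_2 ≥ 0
Minimize: z = 7y1 + 7y2 + 21y3 + 6y4

Subject to:
  C1: -y2 - 4y3 - 4y4 ≤ -1
  C2: -y1 - 3y3 - y4 ≤ -8
  y1, y2, y3, y4 ≥ 0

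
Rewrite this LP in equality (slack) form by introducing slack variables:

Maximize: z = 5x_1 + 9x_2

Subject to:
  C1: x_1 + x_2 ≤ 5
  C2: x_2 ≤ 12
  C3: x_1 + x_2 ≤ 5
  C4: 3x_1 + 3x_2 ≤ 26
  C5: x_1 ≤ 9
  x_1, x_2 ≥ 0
max z = 5x_1 + 9x_2

s.t.
  x_1 + x_2 + s1 = 5
  x_2 + s2 = 12
  x_1 + x_2 + s3 = 5
  3x_1 + 3x_2 + s4 = 26
  x_1 + s5 = 9
  x_1, x_2, s1, s2, s3, s4, s5 ≥ 0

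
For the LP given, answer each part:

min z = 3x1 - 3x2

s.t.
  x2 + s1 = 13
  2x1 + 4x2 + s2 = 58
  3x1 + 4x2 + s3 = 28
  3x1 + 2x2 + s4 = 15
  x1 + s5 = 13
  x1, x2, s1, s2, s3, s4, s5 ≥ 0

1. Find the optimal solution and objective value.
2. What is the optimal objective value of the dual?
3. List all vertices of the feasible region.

1. x1 = 0, x2 = 7, z = -21
2. -21 (by strong duality, equal to the primal optimum)
3. (0, 0), (5, 0), (0.6667, 6.5), (0, 7)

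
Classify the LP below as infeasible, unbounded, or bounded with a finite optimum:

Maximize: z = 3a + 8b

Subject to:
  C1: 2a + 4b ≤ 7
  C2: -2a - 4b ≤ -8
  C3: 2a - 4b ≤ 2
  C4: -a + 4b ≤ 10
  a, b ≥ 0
C1 requires 2a + 4b ≤ 7, while C2 (-2a - 4b ≤ -8) is equivalent to 2a + 4b ≥ 8. Together they would need 8 ≤ 2a + 4b ≤ 7, which is impossible since 8 > 7. No point satisfies all constraints.

Infeasible: no point satisfies all constraints simultaneously.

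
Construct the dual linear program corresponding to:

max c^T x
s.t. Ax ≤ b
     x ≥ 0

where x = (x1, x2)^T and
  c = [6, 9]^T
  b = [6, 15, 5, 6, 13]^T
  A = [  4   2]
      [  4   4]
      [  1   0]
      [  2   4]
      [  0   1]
Minimize: z = 6y1 + 15y2 + 5y3 + 6y4 + 13y5

Subject to:
  C1: -4y1 - 4y2 - y3 - 2y4 ≤ -6
  C2: -2y1 - 4y2 - 4y4 - y5 ≤ -9
  y1, y2, y3, y4, y5 ≥ 0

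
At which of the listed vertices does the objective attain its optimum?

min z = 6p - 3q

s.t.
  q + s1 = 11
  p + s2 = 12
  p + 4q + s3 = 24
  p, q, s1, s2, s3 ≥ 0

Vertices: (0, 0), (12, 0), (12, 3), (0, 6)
Evaluating z = 6p - 3q at each vertex:
  (0, 0): z = 0
  (12, 0): z = 72
  (12, 3): z = 63
  (0, 6): z = -18

The smallest value is z = -18, attained at (0, 6).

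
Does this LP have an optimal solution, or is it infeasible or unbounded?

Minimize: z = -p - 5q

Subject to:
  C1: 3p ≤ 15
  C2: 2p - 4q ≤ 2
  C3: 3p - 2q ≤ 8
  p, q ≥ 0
Feasible point: (0, 0) satisfies every constraint, so the LP is feasible.
Direction d = (0, 1): for each constraint row a, a·d ≤ 0 —
  (3)(0) + (0)(1) = 0 ≤ 0
  (2)(0) + (-4)(1) = -4 ≤ 0
  (3)(0) + (-2)(1) = -2 ≤ 0
and d ≥ 0, so (0, 0) + t·d stays feasible for every t ≥ 0. Along this ray z = -p - 5q changes by -5 per unit t, so z → −∞.

The LP is unbounded; z can be made arbitrarily small.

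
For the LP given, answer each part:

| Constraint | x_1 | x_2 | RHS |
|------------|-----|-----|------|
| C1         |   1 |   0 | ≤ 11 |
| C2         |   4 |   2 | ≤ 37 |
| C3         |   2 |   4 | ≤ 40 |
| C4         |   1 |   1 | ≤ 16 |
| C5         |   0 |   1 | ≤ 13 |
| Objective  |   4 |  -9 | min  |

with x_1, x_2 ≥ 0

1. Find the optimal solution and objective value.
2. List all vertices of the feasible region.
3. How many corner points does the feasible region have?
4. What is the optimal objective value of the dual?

1. x_1 = 0, x_2 = 10, z = -90
2. (0, 0), (9.25, 0), (5.667, 7.167), (0, 10)
3. 4
4. -90 (by strong duality, equal to the primal optimum)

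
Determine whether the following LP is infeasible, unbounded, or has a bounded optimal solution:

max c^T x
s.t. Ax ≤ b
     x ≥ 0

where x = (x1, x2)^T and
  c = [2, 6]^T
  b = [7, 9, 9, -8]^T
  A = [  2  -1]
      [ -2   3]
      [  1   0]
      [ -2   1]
One constraint requires 2x1 - x2 ≤ 7, while the constraint -2x1 + x2 ≤ -8 is equivalent to 2x1 - x2 ≥ 8. Together they would need 8 ≤ 2x1 - x2 ≤ 7, which is impossible since 8 > 7. No point satisfies all constraints.

The feasible region is empty; the LP is infeasible.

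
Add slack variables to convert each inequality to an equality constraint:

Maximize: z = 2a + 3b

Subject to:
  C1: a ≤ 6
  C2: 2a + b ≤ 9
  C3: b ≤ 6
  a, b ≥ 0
max z = 2a + 3b

s.t.
  a + s1 = 6
  2a + b + s2 = 9
  b + s3 = 6
  a, b, s1, s2, s3 ≥ 0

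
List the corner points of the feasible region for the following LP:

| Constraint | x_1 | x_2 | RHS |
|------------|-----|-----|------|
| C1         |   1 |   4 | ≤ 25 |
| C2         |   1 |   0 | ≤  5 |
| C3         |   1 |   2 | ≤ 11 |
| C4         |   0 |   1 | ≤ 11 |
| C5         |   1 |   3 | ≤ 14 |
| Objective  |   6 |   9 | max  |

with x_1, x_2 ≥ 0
Each vertex is the intersection of two constraint boundaries that also satisfies all remaining constraints:
  x_1 = 0 and x_2 = 0 → (0, 0)
  x_1 = 5 and x_2 = 0 → (5, 0)
  x_1 = 5 and x_1 + 2x_2 = 11 → (5, 3)
  x_1 + 3x_2 = 14 and x_1 = 0 → (0, 4.667)

Vertices: (0, 0), (5, 0), (5, 3), (0, 4.667)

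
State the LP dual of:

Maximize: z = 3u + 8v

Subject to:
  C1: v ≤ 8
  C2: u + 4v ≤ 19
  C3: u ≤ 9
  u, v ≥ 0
Minimize: z = 8y1 + 19y2 + 9y3

Subject to:
  C1: -y2 - y3 ≤ -3
  C2: -y1 - 4y2 ≤ -8
  y1, y2, y3 ≥ 0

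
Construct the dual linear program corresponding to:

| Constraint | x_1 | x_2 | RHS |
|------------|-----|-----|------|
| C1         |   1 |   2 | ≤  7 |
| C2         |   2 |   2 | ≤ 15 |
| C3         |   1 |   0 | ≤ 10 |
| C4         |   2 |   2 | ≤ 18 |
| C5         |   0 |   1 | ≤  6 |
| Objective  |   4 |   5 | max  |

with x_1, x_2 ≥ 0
Minimize: z = 7y1 + 15y2 + 10y3 + 18y4 + 6y5

Subject to:
  C1: -y1 - 2y2 - y3 - 2y4 ≤ -4
  C2: -2y1 - 2y2 - 2y4 - y5 ≤ -5
  y1, y2, y3, y4, y5 ≥ 0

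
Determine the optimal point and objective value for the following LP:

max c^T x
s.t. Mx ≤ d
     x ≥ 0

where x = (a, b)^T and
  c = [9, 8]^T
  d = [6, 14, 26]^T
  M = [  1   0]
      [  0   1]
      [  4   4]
Each vertex is the intersection of two constraint boundaries that also satisfies all remaining constraints:
  a = 0 and b = 0 → (0, 0)
  a = 6 and b = 0 → (6, 0)
  a = 6 and 4a + 4b = 26 → (6, 0.5)
  4a + 4b = 26 and a = 0 → (0, 6.5)

Evaluating z = 9a + 8b at each vertex:
  (0, 0): z = 0
  (6, 0): z = 54
  (6, 0.5): z = 58
  (0, 6.5): z = 52

The maximum is at (6, 0.5) with z = 58.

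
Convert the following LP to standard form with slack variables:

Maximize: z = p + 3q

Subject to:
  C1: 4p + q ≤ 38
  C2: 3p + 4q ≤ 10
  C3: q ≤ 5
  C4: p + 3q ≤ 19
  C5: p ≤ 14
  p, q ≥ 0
max z = p + 3q

s.t.
  4p + q + s1 = 38
  3p + 4q + s2 = 10
  q + s3 = 5
  p + 3q + s4 = 19
  p + s5 = 14
  p, q, s1, s2, s3, s4, s5 ≥ 0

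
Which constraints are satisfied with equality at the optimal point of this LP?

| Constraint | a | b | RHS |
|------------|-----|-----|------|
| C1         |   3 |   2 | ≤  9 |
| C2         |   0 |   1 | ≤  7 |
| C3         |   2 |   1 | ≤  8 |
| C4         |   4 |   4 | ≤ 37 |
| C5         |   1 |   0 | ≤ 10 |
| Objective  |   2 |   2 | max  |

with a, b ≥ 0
Optimal: a = 0, b = 4.5
Slack at optimum:
  C1: slack = 0 (binding)
  C2: slack = 2.5
  C3: slack = 3.5
  C4: slack = 19
  C5: slack = 10
  a ≥ 0: a = 0 (binding)
  b ≥ 0: b = 4.5
Binding constraints: C1, a ≥ 0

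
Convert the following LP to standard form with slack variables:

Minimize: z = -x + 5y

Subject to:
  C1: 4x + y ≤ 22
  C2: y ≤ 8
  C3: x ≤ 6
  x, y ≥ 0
min z = -x + 5y

s.t.
  4x + y + s1 = 22
  y + s2 = 8
  x + s3 = 6
  x, y, s1, s2, s3 ≥ 0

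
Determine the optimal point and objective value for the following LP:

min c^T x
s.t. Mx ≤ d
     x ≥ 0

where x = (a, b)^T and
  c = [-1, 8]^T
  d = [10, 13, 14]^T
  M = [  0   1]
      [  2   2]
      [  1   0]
Each vertex is the intersection of two constraint boundaries that also satisfies all remaining constraints:
  a = 0 and b = 0 → (0, 0)
  2a + 2b = 13 and b = 0 → (6.5, 0)
  2a + 2b = 13 and a = 0 → (0, 6.5)

Evaluating z = -a + 8b at each vertex:
  (0, 0): z = 0
  (6.5, 0): z = -6.5
  (0, 6.5): z = 52

The minimum is at (6.5, 0) with z = -6.5.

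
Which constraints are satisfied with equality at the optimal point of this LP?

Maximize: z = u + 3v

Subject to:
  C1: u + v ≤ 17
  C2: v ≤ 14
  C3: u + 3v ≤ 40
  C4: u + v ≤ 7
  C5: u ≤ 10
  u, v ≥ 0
Optimal: u = 0, v = 7
Slack at optimum:
  C1: slack = 10
  C2: slack = 7
  C3: slack = 19
  C4: slack = 0 (binding)
  C5: slack = 10
  u ≥ 0: u = 0 (binding)
  v ≥ 0: v = 7
Binding constraints: C4, u ≥ 0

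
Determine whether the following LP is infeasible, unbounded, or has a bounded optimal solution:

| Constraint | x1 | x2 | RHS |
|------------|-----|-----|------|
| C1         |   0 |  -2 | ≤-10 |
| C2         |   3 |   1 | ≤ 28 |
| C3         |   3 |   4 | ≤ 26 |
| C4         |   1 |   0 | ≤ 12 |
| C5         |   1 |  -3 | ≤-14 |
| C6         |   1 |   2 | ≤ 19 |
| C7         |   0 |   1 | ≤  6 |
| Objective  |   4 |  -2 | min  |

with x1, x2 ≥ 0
The point (0, 6) satisfies every constraint, so the LP is feasible; the constraints give x1 ≤ 12 and x2 ≤ 6, which with x1, x2 ≥ 0 keep the feasible region inside a bounded box. A feasible, bounded LP attains a finite optimum at a vertex.

The LP has an optimal solution: (0, 6) with z = -12.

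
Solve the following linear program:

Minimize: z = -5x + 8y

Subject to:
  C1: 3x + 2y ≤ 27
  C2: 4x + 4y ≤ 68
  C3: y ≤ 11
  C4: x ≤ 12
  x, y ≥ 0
x = 9, y = 0, z = -45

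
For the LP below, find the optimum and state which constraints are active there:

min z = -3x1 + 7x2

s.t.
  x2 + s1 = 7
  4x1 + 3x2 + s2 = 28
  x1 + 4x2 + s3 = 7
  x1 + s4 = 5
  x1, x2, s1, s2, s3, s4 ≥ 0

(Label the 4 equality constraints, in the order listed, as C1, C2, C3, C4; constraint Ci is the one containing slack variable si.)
Optimal: x1 = 5, x2 = 0
Slack at optimum:
  C1: slack = 7
  C2: slack = 8
  C3: slack = 2
  C4: slack = 0 (binding)
  x1 ≥ 0: x1 = 5
  x2 ≥ 0: x2 = 0 (binding)
Binding constraints: C4, x2 ≥ 0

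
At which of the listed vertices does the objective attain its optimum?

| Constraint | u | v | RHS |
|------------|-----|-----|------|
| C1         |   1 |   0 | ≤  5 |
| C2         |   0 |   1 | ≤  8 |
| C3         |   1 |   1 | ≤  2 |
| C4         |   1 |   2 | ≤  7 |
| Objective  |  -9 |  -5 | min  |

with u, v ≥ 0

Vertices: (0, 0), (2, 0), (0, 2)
(2, 0) with z = -18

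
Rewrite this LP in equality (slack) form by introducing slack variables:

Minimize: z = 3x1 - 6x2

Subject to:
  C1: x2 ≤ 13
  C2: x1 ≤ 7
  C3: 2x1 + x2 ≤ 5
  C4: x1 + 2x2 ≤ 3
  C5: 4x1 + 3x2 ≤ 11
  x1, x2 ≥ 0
min z = 3x1 - 6x2

s.t.
  x2 + s1 = 13
  x1 + s2 = 7
  2x1 + x2 + s3 = 5
  x1 + 2x2 + s4 = 3
  4x1 + 3x2 + s5 = 11
  x1, x2, s1, s2, s3, s4, s5 ≥ 0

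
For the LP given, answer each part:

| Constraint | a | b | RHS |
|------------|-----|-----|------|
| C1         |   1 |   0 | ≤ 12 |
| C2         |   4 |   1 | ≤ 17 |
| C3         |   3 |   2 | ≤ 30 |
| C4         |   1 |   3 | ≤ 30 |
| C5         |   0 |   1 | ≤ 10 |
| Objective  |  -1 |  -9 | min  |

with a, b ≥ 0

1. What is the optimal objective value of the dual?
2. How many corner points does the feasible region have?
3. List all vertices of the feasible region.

1. -90 (by strong duality, equal to the primal optimum)
2. 4
3. (0, 0), (4.25, 0), (1.909, 9.364), (0, 10)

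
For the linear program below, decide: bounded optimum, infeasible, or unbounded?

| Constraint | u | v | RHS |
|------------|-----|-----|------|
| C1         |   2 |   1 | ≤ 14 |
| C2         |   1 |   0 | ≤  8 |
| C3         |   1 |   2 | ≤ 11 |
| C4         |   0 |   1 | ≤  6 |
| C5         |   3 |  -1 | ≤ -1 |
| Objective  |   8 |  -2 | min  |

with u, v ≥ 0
The point (0, 5.5) satisfies every constraint, so the LP is feasible; the constraints give u ≤ 8 and v ≤ 6, which with u, v ≥ 0 keep the feasible region inside a bounded box. A feasible, bounded LP attains a finite optimum at a vertex.

Evaluating z = 8u - 2v at each vertex:
  (0, 1): z = -2
  (1.286, 4.857): z = 0.5714
  (0, 5.5): z = -11

Bounded optimum: z* = -11 at (0, 5.5).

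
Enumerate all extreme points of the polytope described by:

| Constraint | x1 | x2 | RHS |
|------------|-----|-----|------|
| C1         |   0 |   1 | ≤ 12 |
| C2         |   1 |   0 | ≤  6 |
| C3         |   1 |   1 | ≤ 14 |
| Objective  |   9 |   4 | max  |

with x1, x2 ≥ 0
Each vertex is the intersection of two constraint boundaries that also satisfies all remaining constraints:
  x1 = 0 and x2 = 0 → (0, 0)
  x1 = 6 and x2 = 0 → (6, 0)
  x1 = 6 and x1 + x2 = 14 → (6, 8)
  x2 = 12 and x1 + x2 = 14 → (2, 12)
  x2 = 12 and x1 = 0 → (0, 12)

Vertices: (0, 0), (6, 0), (6, 8), (2, 12), (0, 12)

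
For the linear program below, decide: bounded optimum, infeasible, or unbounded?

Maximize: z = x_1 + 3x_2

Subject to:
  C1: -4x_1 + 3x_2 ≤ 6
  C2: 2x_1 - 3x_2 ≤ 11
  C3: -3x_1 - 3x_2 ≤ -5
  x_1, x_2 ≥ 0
Feasible point: (0, 2) satisfies every constraint, so the LP is feasible.
Direction d = (1, 1): for each constraint row a, a·d ≤ 0 —
  (-4)(1) + (3)(1) = -1 ≤ 0
  (2)(1) + (-3)(1) = -1 ≤ 0
  (-3)(1) + (-3)(1) = -6 ≤ 0
and d ≥ 0, so (0, 2) + t·d stays feasible for every t ≥ 0. Along this ray z = x_1 + 3x_2 changes by 4 per unit t, so z → +∞.

Unbounded — the objective can increase without bound over the feasible region.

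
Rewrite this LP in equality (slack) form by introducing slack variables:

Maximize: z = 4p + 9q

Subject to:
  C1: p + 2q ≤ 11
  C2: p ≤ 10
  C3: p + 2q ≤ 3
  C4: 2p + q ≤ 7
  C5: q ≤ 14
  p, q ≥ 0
max z = 4p + 9q

s.t.
  p + 2q + s1 = 11
  p + s2 = 10
  p + 2q + s3 = 3
  2p + q + s4 = 7
  q + s5 = 14
  p, q, s1, s2, s3, s4, s5 ≥ 0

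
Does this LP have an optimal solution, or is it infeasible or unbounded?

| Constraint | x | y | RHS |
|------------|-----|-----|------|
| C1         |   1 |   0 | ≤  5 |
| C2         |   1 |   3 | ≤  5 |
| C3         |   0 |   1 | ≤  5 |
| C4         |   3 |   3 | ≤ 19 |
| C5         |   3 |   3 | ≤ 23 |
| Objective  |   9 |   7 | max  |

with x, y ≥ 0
The point (5, 0) satisfies every constraint, so the LP is feasible; the constraints give x ≤ 5 and y ≤ 5, which with x, y ≥ 0 keep the feasible region inside a bounded box. A feasible, bounded LP attains a finite optimum at a vertex.

Feasible with finite optimum z* = 45 at (5, 0).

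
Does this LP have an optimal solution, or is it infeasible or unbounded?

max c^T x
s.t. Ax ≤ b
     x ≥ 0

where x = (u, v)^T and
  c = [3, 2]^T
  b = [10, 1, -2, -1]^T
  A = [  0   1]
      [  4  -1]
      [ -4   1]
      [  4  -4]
One constraint requires 4u - v ≤ 1, while the constraint -4u + v ≤ -2 is equivalent to 4u - v ≥ 2. Together they would need 2 ≤ 4u - v ≤ 1, which is impossible since 2 > 1. No point satisfies all constraints.

Infeasible: no point satisfies all constraints simultaneously.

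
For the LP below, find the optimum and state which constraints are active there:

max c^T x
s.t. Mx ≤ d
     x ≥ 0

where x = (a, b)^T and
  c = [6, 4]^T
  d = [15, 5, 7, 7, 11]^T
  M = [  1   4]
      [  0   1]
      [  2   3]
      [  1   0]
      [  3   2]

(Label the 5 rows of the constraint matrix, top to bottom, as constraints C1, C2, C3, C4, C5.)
Optimal: a = 3.5, b = 0
Binding: C3, b ≥ 0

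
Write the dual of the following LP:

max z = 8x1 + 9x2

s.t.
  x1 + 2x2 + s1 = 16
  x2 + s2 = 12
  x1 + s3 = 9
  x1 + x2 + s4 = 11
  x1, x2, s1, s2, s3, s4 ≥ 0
Minimize: z = 16y1 + 12y2 + 9y3 + 11y4

Subject to:
  C1: -y1 - y3 - y4 ≤ -8
  C2: -2y1 - y2 - y4 ≤ -9
  y1, y2, y3, y4 ≥ 0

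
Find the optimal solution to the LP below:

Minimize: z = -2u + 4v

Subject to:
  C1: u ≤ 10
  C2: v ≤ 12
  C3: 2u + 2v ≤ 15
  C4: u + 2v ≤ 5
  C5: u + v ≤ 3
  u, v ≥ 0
u = 3, v = 0, z = -6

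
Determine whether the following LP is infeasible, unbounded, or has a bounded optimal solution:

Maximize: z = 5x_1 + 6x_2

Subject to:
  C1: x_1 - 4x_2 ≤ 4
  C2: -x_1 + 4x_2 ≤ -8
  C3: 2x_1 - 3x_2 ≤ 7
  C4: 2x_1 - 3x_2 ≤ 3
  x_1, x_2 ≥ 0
C1 requires x_1 - 4x_2 ≤ 4, while C2 (-x_1 + 4x_2 ≤ -8) is equivalent to x_1 - 4x_2 ≥ 8. Together they would need 8 ≤ x_1 - 4x_2 ≤ 4, which is impossible since 8 > 4. No point satisfies all constraints.

Infeasible — the constraint set is empty.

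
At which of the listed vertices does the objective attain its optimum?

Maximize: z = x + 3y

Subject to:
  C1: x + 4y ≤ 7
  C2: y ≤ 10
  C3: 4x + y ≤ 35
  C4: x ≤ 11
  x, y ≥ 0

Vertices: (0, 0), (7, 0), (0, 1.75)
Evaluating z = x + 3y at each vertex:
  (0, 0): z = 0
  (7, 0): z = 7
  (0, 1.75): z = 5.25

The largest value is z = 7, attained at (7, 0).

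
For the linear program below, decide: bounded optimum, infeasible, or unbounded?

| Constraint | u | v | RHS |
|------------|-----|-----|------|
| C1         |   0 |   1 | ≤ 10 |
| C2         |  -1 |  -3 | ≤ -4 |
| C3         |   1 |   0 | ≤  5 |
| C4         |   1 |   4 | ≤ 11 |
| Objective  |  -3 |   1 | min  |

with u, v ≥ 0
The point (5, 0) satisfies every constraint, so the LP is feasible; the constraints give u ≤ 5 and v ≤ 10, which with u, v ≥ 0 keep the feasible region inside a bounded box. A feasible, bounded LP attains a finite optimum at a vertex.

The LP has an optimal solution: (5, 0) with z = -15.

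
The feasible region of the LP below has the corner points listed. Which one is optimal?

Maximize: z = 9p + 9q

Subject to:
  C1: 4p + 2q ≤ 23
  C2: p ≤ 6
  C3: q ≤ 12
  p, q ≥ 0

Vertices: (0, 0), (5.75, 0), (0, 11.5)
(0, 11.5) with z = 103.5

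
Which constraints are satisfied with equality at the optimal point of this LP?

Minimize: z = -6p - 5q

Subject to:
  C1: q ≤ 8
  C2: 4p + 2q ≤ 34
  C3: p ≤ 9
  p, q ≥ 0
Optimal: p = 4.5, q = 8
Slack at optimum:
  C1: slack = 0 (binding)
  C2: slack = 0 (binding)
  C3: slack = 4.5
  p ≥ 0: p = 4.5
  q ≥ 0: q = 8
Binding constraints: C1, C2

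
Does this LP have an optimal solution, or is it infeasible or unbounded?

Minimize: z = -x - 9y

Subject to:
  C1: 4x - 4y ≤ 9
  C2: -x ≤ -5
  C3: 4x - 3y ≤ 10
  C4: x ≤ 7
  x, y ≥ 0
Feasible point: (5, 4) satisfies every constraint, so the LP is feasible.
Direction d = (0, 1): for each constraint row a, a·d ≤ 0 —
  (4)(0) + (-4)(1) = -4 ≤ 0
  (-1)(0) + (0)(1) = 0 ≤ 0
  (4)(0) + (-3)(1) = -3 ≤ 0
  (1)(0) + (0)(1) = 0 ≤ 0
and d ≥ 0, so (5, 4) + t·d stays feasible for every t ≥ 0. Along this ray z = -x - 9y changes by -9 per unit t, so z → −∞.

The LP is unbounded; z can be made arbitrarily small.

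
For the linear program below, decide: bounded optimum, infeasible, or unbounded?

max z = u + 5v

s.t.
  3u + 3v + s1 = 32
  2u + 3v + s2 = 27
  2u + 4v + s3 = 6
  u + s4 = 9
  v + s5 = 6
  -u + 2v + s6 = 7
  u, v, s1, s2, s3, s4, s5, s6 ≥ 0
The point (0, 1.5) satisfies every constraint, so the LP is feasible; the constraints give u ≤ 9 and v ≤ 6, which with u, v ≥ 0 keep the feasible region inside a bounded box. A feasible, bounded LP attains a finite optimum at a vertex.

The LP has an optimal solution: (0, 1.5) with z = 7.5.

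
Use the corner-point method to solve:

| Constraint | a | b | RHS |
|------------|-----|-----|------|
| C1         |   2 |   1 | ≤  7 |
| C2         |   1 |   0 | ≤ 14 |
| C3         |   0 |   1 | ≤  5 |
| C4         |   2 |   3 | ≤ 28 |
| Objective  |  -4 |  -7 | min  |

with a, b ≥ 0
Each vertex is the intersection of two constraint boundaries that also satisfies all remaining constraints:
  a = 0 and b = 0 → (0, 0)
  2a + b = 7 and b = 0 → (3.5, 0)
  2a + b = 7 and b = 5 → (1, 5)
  b = 5 and a = 0 → (0, 5)

Evaluating z = -4a - 7b at each vertex:
  (0, 0): z = 0
  (3.5, 0): z = -14
  (1, 5): z = -39
  (0, 5): z = -35

The minimum is at (1, 5) with z = -39.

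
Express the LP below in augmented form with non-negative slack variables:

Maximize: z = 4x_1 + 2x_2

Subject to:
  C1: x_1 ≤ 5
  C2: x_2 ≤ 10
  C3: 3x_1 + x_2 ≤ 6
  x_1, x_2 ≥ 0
max z = 4x_1 + 2x_2

s.t.
  x_1 + s1 = 5
  x_2 + s2 = 10
  3x_1 + x_2 + s3 = 6
  x_1, x_2, s1, s2, s3 ≥ 0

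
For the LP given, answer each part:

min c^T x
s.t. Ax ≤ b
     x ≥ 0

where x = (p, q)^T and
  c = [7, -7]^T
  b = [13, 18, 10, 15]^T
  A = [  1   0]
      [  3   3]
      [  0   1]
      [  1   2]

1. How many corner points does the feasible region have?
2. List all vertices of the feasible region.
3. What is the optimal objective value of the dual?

1. 3
2. (0, 0), (6, 0), (0, 6)
3. -42 (by strong duality, equal to the primal optimum)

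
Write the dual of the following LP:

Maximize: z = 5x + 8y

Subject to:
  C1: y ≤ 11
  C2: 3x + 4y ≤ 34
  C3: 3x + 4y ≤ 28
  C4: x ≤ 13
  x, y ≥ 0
Minimize: z = 11y1 + 34y2 + 28y3 + 13y4

Subject to:
  C1: -3y2 - 3y3 - y4 ≤ -5
  C2: -y1 - 4y2 - 4y3 ≤ -8
  y1, y2, y3, y4 ≥ 0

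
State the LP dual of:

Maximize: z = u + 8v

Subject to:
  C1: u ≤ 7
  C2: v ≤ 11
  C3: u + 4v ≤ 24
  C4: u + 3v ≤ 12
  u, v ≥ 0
Minimize: z = 7y1 + 11y2 + 24y3 + 12y4

Subject to:
  C1: -y1 - y3 - y4 ≤ -1
  C2: -y2 - 4y3 - 3y4 ≤ -8
  y1, y2, y3, y4 ≥ 0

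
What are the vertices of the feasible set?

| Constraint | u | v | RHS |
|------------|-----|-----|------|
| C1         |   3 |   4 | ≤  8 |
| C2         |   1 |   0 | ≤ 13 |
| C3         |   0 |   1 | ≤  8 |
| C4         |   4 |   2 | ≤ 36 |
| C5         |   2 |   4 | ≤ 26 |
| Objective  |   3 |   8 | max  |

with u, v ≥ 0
Each vertex is the intersection of two constraint boundaries that also satisfies all remaining constraints:
  u = 0 and v = 0 → (0, 0)
  3u + 4v = 8 and v = 0 → (2.667, 0)
  3u + 4v = 8 and u = 0 → (0, 2)

Vertices: (0, 0), (2.667, 0), (0, 2)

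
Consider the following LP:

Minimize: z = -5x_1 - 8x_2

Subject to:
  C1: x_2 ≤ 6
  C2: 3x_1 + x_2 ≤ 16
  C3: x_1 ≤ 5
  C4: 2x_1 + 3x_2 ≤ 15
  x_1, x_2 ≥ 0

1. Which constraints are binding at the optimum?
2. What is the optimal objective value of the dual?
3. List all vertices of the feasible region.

1. C4, x_1 ≥ 0
2. -40 (by strong duality, equal to the primal optimum)
3. (0, 0), (5, 0), (5, 1), (4.714, 1.857), (0, 5)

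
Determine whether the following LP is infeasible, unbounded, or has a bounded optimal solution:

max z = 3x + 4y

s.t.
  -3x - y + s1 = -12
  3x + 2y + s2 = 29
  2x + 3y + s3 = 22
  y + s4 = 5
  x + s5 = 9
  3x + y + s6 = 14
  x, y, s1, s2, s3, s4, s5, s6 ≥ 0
The point (3, 5) satisfies every constraint, so the LP is feasible; the constraints give x ≤ 9 and y ≤ 5, which with x, y ≥ 0 keep the feasible region inside a bounded box. A feasible, bounded LP attains a finite optimum at a vertex.

The LP has an optimal solution: (3, 5) with z = 29.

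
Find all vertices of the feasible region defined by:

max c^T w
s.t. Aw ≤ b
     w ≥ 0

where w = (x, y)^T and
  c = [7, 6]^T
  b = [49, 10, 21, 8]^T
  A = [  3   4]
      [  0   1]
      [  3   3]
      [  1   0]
Each vertex is the intersection of two constraint boundaries that also satisfies all remaining constraints:
  x = 0 and y = 0 → (0, 0)
  3x + 3y = 21 and y = 0 → (7, 0)
  3x + 3y = 21 and x = 0 → (0, 7)

Vertices: (0, 0), (7, 0), (0, 7)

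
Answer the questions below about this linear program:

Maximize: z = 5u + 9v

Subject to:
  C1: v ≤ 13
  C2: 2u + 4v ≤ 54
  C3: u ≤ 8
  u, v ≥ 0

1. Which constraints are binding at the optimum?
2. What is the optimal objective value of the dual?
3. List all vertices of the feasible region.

1. C2, C3
2. 125.5 (by strong duality, equal to the primal optimum)
3. (0, 0), (8, 0), (8, 9.5), (1, 13), (0, 13)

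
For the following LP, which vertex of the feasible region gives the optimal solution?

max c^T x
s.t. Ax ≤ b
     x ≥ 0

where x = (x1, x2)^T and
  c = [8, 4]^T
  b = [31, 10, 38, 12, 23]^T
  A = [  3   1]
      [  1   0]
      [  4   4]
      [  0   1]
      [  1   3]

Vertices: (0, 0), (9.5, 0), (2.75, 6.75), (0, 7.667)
(9.5, 0) with z = 76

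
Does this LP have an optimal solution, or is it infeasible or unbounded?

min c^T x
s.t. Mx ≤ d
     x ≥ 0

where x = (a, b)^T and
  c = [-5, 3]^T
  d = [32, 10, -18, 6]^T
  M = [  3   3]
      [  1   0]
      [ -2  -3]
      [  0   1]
The point (10, 0) satisfies every constraint, so the LP is feasible; the constraints give a ≤ 10 and b ≤ 6, which with a, b ≥ 0 keep the feasible region inside a bounded box. A feasible, bounded LP attains a finite optimum at a vertex.

Evaluating z = -5a + 3b at each vertex:
  (9, 0): z = -45
  (10, 0): z = -50
  (10, 0.6667): z = -48
  (4.667, 6): z = -5.333
  (0, 6): z = 18

The LP has an optimal solution: (10, 0) with z = -50.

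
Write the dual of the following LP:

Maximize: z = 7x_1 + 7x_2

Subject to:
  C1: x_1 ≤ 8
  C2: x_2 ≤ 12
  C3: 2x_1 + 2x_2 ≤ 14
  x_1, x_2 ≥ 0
Minimize: z = 8y1 + 12y2 + 14y3

Subject to:
  C1: -y1 - 2y3 ≤ -7
  C2: -y2 - 2y3 ≤ -7
  y1, y2, y3 ≥ 0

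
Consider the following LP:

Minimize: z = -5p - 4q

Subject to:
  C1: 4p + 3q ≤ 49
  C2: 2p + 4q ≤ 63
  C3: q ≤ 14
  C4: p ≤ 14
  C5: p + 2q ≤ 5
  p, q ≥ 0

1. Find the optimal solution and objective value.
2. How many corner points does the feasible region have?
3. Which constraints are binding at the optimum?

1. p = 5, q = 0, z = -25
2. 3
3. C5, q ≥ 0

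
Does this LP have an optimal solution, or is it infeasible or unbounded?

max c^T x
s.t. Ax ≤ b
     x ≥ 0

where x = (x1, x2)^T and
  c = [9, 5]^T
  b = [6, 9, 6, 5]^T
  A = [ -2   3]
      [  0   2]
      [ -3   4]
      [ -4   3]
Feasible point: (0, 0) satisfies every constraint, so the LP is feasible.
Direction d = (1, 0): for each constraint row a, a·d ≤ 0 —
  (-2)(1) + (3)(0) = -2 ≤ 0
  (0)(1) + (2)(0) = 0 ≤ 0
  (-3)(1) + (4)(0) = -3 ≤ 0
  (-4)(1) + (3)(0) = -4 ≤ 0
and d ≥ 0, so (0, 0) + t·d stays feasible for every t ≥ 0. Along this ray z = 9x1 + 5x2 changes by 9 per unit t, so z → +∞.

The LP is unbounded; z can be made arbitrarily large.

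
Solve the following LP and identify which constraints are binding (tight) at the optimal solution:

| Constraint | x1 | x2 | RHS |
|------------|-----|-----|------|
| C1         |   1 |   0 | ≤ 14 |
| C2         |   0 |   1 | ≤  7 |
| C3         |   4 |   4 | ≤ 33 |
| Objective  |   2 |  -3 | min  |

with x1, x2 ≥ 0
Optimal: x1 = 0, x2 = 7
Binding: C2, x1 ≥ 0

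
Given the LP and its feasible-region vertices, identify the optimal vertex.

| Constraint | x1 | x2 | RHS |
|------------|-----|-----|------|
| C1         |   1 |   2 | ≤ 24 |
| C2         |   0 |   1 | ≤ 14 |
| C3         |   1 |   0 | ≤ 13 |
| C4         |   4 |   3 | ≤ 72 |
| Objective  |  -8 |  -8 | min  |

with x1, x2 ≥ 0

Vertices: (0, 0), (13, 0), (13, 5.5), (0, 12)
Evaluating z = -8x1 - 8x2 at each vertex:
  (0, 0): z = 0
  (13, 0): z = -104
  (13, 5.5): z = -148
  (0, 12): z = -96

The smallest value is z = -148, attained at (13, 5.5).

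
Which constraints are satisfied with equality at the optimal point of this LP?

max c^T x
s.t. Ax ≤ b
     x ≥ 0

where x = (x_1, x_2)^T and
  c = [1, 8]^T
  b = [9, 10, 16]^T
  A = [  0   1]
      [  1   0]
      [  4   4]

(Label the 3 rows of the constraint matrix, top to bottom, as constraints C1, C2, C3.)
Optimal: x_1 = 0, x_2 = 4
Binding: C3, x_1 ≥ 0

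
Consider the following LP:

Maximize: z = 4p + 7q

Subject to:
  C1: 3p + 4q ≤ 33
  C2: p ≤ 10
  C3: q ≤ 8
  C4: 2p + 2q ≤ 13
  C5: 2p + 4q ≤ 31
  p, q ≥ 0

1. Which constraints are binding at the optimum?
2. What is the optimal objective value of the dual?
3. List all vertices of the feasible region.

1. C4, p ≥ 0
2. 45.5 (by strong duality, equal to the primal optimum)
3. (0, 0), (6.5, 0), (0, 6.5)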